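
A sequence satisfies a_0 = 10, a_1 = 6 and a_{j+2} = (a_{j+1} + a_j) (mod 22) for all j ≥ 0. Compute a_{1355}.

a_0 = 10,  a_1 = 6,  a_2 = 16,  a_3 = 0,  a_4 = 16,  a_5 = 16,  a_6 = 10,  a_7 = 4,  a_8 = 14,  a_9 = 18,  a_{10} = 10,  a_{11} = 6.
Since (a_{10}, a_{11}) = (a_0, a_1) = (10, 6) (two consecutive terms determine the rest), the sequence is periodic with period 10.
So a_{1355} = a_{0 + ((1355-0) mod 10)} = a_5 = 16.

16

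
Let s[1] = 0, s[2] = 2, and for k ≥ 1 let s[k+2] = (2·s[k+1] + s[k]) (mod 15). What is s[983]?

We have s[1] = 0,  s[2] = 2,  s[3] = 4,  s[4] = 10,  s[5] = 9,  s[6] = 13,  s[7] = 5,  s[8] = 8,  s[9] = 6,  s[10] = 5,  s[11] = 1,  s[12] = 7,  s[13] = 0,  s[14] = 7,  s[15] = 14,  s[16] = 5,  s[17] = 9,  s[18] = 8,  s[19] = 10,  s[20] = 13,  s[21] = 6,  s[22] = 10,  s[23] = 11,  s[24] = 2,  s[25] = 0,  s[26] = 2.
The sequence repeats with period 24.
(983 - 1) mod 24 = 22, so s[983] = s[23] = 11.

11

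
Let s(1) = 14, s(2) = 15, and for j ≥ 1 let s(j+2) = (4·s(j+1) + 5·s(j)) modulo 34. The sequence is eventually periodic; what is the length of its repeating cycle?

16

s(1) = 14; s(2) = 15; s(3) = 28; s(4) = 17; s(5) = 4; s(6) = 33; s(7) = 16; s(8) = 25; s(9) = 10; s(10) = 29; s(11) = 30; s(12) = 27; s(13) = 20; s(14) = 11; s(15) = 8; s(16) = 19; s(17) = 14; s(18) = 15.
Since (s(17), s(18)) = (s(1), s(2)) = (14, 15) (two consecutive terms determine the rest), the sequence is periodic with period 16.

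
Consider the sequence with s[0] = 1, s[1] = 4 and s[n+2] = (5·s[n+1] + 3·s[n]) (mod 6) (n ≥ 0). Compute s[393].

1

s[0] = 1, s[1] = 4, s[2] = 5, s[3] = 1, s[4] = 2, s[5] = 1, s[6] = 5, s[7] = 4, s[8] = 5.
Since (s[7], s[8]) = (s[1], s[2]) = (4, 5) (two consecutive terms determine the rest), the sequence is eventually periodic: after a pre-period of length 1 it cycles with period 6.
For n ≥ 1, s[n] depends only on (n - 1) mod 6. (393 - 1) mod 6 = 2, so s[393] = s[3] = 1.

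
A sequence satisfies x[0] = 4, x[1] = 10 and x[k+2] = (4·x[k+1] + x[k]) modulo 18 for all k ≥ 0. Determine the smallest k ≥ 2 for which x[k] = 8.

We have x[0] = 4, x[1] = 10, x[2] = 8, x[3] = 6, x[4] = 14, x[5] = 8, x[6] = 10, x[7] = 12, x[8] = 4, x[9] = 10.
The sequence repeats with period 8.
The value 8 first appears (with k ≥ 2) at x[2].

2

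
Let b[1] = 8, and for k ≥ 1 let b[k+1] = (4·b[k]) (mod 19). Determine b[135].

2

Computing terms: b[1] = 8,  b[2] = 13,  b[3] = 14,  b[4] = 18,  b[5] = 15,  b[6] = 3,  b[7] = 12,  b[8] = 10,  b[9] = 2,  b[10] = 8.
Since b[10] = b[1] = 8, the sequence is periodic with period 9.
(135 - 1) mod 9 = 8, so b[135] = b[9] = 2.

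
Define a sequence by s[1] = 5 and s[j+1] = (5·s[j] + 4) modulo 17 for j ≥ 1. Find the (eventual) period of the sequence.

16

We have s[1] = 5; s[2] = 12; s[3] = 13; s[4] = 1; s[5] = 9; s[6] = 15; s[7] = 11; s[8] = 8; s[9] = 10; s[10] = 3; s[11] = 2; s[12] = 14; s[13] = 6; s[14] = 0; s[15] = 4; s[16] = 7; s[17] = 5.
Since s[17] = s[1] = 5, the sequence is periodic with period 16.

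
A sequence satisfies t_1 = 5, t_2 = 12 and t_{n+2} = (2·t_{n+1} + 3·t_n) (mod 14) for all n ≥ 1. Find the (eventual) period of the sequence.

We have t_1 = 5,  t_2 = 12,  t_3 = 11,  t_4 = 2,  t_5 = 9,  t_6 = 10,  t_7 = 5,  t_8 = 12.
The sequence repeats with period 6.

6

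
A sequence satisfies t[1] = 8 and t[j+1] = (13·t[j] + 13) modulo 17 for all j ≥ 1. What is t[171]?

4

Computing terms: t[1] = 8, t[2] = 15, t[3] = 4, t[4] = 14, t[5] = 8.
The sequence repeats with period 4.
So t[171] = t[1 + ((171-1) mod 4)] = t[3] = 4.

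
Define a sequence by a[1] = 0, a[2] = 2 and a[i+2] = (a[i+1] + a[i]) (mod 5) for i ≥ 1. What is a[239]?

3

Listing terms: a[1] = 0,  a[2] = 2,  a[3] = 2,  a[4] = 4,  a[5] = 1,  a[6] = 0,  a[7] = 1,  a[8] = 1,  a[9] = 2,  a[10] = 3,  a[11] = 0,  a[12] = 3,  a[13] = 3,  a[14] = 1,  a[15] = 4,  a[16] = 0,  a[17] = 4,  a[18] = 4,  a[19] = 3,  a[20] = 2,  a[21] = 0,  a[22] = 2.
Since (a[21], a[22]) = (a[1], a[2]) = (0, 2) (two consecutive terms determine the rest), the sequence is periodic with period 20.
So a[239] = a[1 + ((239-1) mod 20)] = a[19] = 3.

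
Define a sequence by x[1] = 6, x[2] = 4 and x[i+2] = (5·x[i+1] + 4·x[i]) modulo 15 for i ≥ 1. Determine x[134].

Computing terms: x[1] = 6; x[2] = 4; x[3] = 14; x[4] = 11; x[5] = 6; x[6] = 14; x[7] = 4; x[8] = 1; x[9] = 6; x[10] = 4.
The sequence repeats with period 8.
(134 - 1) mod 8 = 5, so x[134] = x[6] = 14.

14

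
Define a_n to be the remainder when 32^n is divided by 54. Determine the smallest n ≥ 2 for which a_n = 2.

11

We have a_1 = 32; a_2 = 52; a_3 = 44; a_4 = 4; a_5 = 20; a_6 = 46; a_7 = 14; a_8 = 16; a_9 = 26; a_{10} = 22; a_{11} = 2; a_{12} = 10; a_{13} = 50; a_{14} = 34; a_{15} = 8; a_{16} = 40; a_{17} = 38; a_{18} = 28; a_{19} = 32.
Since a_{19} = a_1 = 32, the sequence is periodic with period 18.
The value 2 first appears (with n ≥ 2) at a_{11}.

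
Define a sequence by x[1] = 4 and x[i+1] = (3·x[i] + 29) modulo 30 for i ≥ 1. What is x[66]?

11

We have x[1] = 4, x[2] = 11, x[3] = 2, x[4] = 5, x[5] = 14, x[6] = 11.
Since x[6] = x[2] = 11, the sequence is eventually periodic: after a pre-period of length 1 it cycles with period 4.
For i ≥ 2, x[i] depends only on (i - 2) mod 4. (66 - 2) mod 4 = 0, so x[66] = x[2] = 11.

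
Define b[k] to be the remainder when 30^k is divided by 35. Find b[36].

15

We have b[1] = 30, b[2] = 25, b[3] = 15, b[4] = 30.
The sequence repeats with period 3.
So b[36] = b[1 + ((36-1) mod 3)] = b[3] = 15.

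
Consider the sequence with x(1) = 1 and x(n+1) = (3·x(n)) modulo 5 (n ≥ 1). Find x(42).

We have x(1) = 1, x(2) = 3, x(3) = 4, x(4) = 2, x(5) = 1.
Since x(5) = x(1) = 1, the sequence is periodic with period 4.
(42 - 1) mod 4 = 1, so x(42) = x(2) = 3.

3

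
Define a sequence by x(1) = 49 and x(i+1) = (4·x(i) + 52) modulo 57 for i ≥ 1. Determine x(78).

21

Computing terms: x(1) = 49, x(2) = 20, x(3) = 18, x(4) = 10, x(5) = 35, x(6) = 21, x(7) = 22, x(8) = 26, x(9) = 42, x(10) = 49.
The sequence repeats with period 9.
(78 - 1) mod 9 = 5, so x(78) = x(6) = 21.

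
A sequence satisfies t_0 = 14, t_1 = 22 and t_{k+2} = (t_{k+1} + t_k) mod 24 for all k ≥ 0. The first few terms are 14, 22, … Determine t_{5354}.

12

t_0 = 14,  t_1 = 22,  t_2 = 12,  t_3 = 10,  t_4 = 22,  t_5 = 8,  t_6 = 6,  t_7 = 14,  t_8 = 20,  t_9 = 10,  t_{10} = 6,  t_{11} = 16,  t_{12} = 22,  t_{13} = 14,  t_{14} = 12,  t_{15} = 2,  t_{16} = 14,  t_{17} = 16,  t_{18} = 6,  t_{19} = 22,  t_{20} = 4,  t_{21} = 2,  t_{22} = 6,  t_{23} = 8,  t_{24} = 14,  t_{25} = 22.
Since (t_{24}, t_{25}) = (t_0, t_1) = (14, 22) (two consecutive terms determine the rest), the sequence is periodic with period 24.
So t_{5354} = t_{0 + ((5354-0) mod 24)} = t_2 = 12.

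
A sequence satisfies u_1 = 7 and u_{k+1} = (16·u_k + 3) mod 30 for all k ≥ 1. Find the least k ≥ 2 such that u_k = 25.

2

Listing terms: u_1 = 7,  u_2 = 25,  u_3 = 13,  u_4 = 1,  u_5 = 19,  u_6 = 7.
Since u_6 = u_1 = 7, the sequence is periodic with period 5.
The value 25 first appears (with k ≥ 2) at u_2.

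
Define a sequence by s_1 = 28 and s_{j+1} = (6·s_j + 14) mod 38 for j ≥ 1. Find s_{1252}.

28

Computing terms: s_1 = 28; s_2 = 30; s_3 = 4; s_4 = 0; s_5 = 14; s_6 = 22; s_7 = 32; s_8 = 16; s_9 = 34; s_{10} = 28.
Since s_{10} = s_1 = 28, the sequence is periodic with period 9.
(1252 - 1) mod 9 = 0, so s_{1252} = s_1 = 28.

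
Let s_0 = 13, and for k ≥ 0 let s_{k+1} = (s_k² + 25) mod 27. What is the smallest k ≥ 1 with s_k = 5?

We have s_0 = 13; s_1 = 5; s_2 = 23; s_3 = 14; s_4 = 5.
Since s_4 = s_1 = 5, the sequence is eventually periodic: after a pre-period of length 1 it cycles with period 3.
The value 5 first appears (with k ≥ 1) at s_1.

1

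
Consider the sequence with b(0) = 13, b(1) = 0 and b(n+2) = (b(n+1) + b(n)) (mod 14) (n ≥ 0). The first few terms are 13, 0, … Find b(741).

We have b(0) = 13, b(1) = 0, b(2) = 13, b(3) = 13, b(4) = 12, b(5) = 11, b(6) = 9, b(7) = 6, b(8) = 1, b(9) = 7, b(10) = 8, b(11) = 1, b(12) = 9, b(13) = 10, b(14) = 5, b(15) = 1, b(16) = 6, b(17) = 7, b(18) = 13, b(19) = 6, b(20) = 5, b(21) = 11, b(22) = 2, b(23) = 13, b(24) = 1, b(25) = 0, b(26) = 1, b(27) = 1, b(28) = 2, b(29) = 3, b(30) = 5, b(31) = 8, b(32) = 13, b(33) = 7, b(34) = 6, b(35) = 13, b(36) = 5, b(37) = 4, b(38) = 9, b(39) = 13, b(40) = 8, b(41) = 7, b(42) = 1, b(43) = 8, b(44) = 9, b(45) = 3, b(46) = 12, b(47) = 1, b(48) = 13, b(49) = 0.
The sequence repeats with period 48.
(741 - 0) mod 48 = 21, so b(741) = b(21) = 11.

11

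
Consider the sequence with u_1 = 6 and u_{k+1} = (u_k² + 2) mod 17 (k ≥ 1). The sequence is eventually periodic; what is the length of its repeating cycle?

Listing terms: u_1 = 6; u_2 = 4; u_3 = 1; u_4 = 3; u_5 = 11; u_6 = 4.
Since u_6 = u_2 = 4, the sequence is eventually periodic: after a pre-period of length 1 it cycles with period 4.

4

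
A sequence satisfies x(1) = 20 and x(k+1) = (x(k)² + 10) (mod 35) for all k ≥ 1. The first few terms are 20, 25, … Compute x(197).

10

We have x(1) = 20,  x(2) = 25,  x(3) = 5,  x(4) = 0,  x(5) = 10,  x(6) = 5.
Since x(6) = x(3) = 5, the sequence is eventually periodic: after a pre-period of length 2 it cycles with period 3.
For k ≥ 3, x(k) depends only on (k - 3) mod 3. (197 - 3) mod 3 = 2, so x(197) = x(5) = 10.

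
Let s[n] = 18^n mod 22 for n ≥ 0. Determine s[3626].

Listing terms: s[0] = 1, s[1] = 18, s[2] = 16, s[3] = 2, s[4] = 14, s[5] = 10, s[6] = 4, s[7] = 6, s[8] = 20, s[9] = 8, s[10] = 12, s[11] = 18.
Since s[11] = s[1] = 18, the sequence is eventually periodic: after a pre-period of length 1 it cycles with period 10.
For n ≥ 1, s[n] depends only on (n - 1) mod 10. (3626 - 1) mod 10 = 5, so s[3626] = s[6] = 4.

4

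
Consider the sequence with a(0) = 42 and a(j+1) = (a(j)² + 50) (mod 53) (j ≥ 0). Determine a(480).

6

Computing terms: a(0) = 42,  a(1) = 12,  a(2) = 35,  a(3) = 3,  a(4) = 6,  a(5) = 33,  a(6) = 26,  a(7) = 37,  a(8) = 41,  a(9) = 35.
Since a(9) = a(2) = 35, the sequence is eventually periodic: after a pre-period of length 2 it cycles with period 7.
For j ≥ 2, a(j) depends only on (j - 2) mod 7. (480 - 2) mod 7 = 2, so a(480) = a(4) = 6.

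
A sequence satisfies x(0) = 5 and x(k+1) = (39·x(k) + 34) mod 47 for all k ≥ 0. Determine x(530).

24

Listing terms: x(0) = 5,  x(1) = 41,  x(2) = 35,  x(3) = 36,  x(4) = 28,  x(5) = 45,  x(6) = 3,  x(7) = 10,  x(8) = 1,  x(9) = 26,  x(10) = 14,  x(11) = 16,  x(12) = 0,  x(13) = 34,  x(14) = 44,  x(15) = 11,  x(16) = 40,  x(17) = 43,  x(18) = 19,  x(19) = 23,  x(20) = 38,  x(21) = 12,  x(22) = 32,  x(23) = 13,  x(24) = 24,  x(25) = 30,  x(26) = 29,  x(27) = 37,  x(28) = 20,  x(29) = 15,  x(30) = 8,  x(31) = 17,  x(32) = 39,  x(33) = 4,  x(34) = 2,  x(35) = 18,  x(36) = 31,  x(37) = 21,  x(38) = 7,  x(39) = 25,  x(40) = 22,  x(41) = 46,  x(42) = 42,  x(43) = 27,  x(44) = 6,  x(45) = 33,  x(46) = 5.
The sequence repeats with period 46.
So x(530) = x(0 + ((530-0) mod 46)) = x(24) = 24.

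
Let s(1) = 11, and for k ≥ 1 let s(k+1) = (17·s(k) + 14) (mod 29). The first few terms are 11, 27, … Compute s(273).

s(1) = 11; s(2) = 27; s(3) = 9; s(4) = 22; s(5) = 11.
Since s(5) = s(1) = 11, the sequence is periodic with period 4.
(273 - 1) mod 4 = 0, so s(273) = s(1) = 11.

11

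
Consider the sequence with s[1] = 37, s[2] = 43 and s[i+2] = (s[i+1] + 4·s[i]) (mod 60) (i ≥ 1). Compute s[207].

31

s[1] = 37; s[2] = 43; s[3] = 11; s[4] = 3; s[5] = 47; s[6] = 59; s[7] = 7; s[8] = 3; s[9] = 31; s[10] = 43; s[11] = 47; s[12] = 39; s[13] = 47; s[14] = 23; s[15] = 31; s[16] = 3; s[17] = 7; s[18] = 19; s[19] = 47; s[20] = 3; s[21] = 11; s[22] = 23; s[23] = 7; s[24] = 39; s[25] = 7; s[26] = 43; s[27] = 11.
Since (s[26], s[27]) = (s[2], s[3]) = (43, 11) (two consecutive terms determine the rest), the sequence is eventually periodic: after a pre-period of length 1 it cycles with period 24.
For i ≥ 2, s[i] depends only on (i - 2) mod 24. (207 - 2) mod 24 = 13, so s[207] = s[15] = 31.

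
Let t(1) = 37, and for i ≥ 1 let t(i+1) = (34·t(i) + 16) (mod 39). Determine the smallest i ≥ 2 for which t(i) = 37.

Listing terms: t(1) = 37, t(2) = 26, t(3) = 3, t(4) = 1, t(5) = 11, t(6) = 0, t(7) = 16, t(8) = 14, t(9) = 24, t(10) = 13, t(11) = 29, t(12) = 27, t(13) = 37.
The sequence repeats with period 12.
The value 37 next appears (with i ≥ 2) at t(13).

13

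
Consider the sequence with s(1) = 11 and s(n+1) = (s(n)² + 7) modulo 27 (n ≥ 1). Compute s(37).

11

Computing terms: s(1) = 11; s(2) = 20; s(3) = 2; s(4) = 11.
The sequence repeats with period 3.
(37 - 1) mod 3 = 0, so s(37) = s(1) = 11.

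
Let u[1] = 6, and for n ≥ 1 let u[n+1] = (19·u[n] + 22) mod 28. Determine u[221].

u[1] = 6; u[2] = 24; u[3] = 2; u[4] = 4; u[5] = 14; u[6] = 8; u[7] = 6.
The sequence repeats with period 6.
So u[221] = u[1 + ((221-1) mod 6)] = u[5] = 14.

14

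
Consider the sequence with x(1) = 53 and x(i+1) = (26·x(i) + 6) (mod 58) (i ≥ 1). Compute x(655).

56

x(1) = 53; x(2) = 50; x(3) = 30; x(4) = 32; x(5) = 26; x(6) = 44; x(7) = 48; x(8) = 36; x(9) = 14; x(10) = 22; x(11) = 56; x(12) = 12; x(13) = 28; x(14) = 38; x(15) = 8; x(16) = 40; x(17) = 2; x(18) = 0; x(19) = 6; x(20) = 46; x(21) = 42; x(22) = 54; x(23) = 18; x(24) = 10; x(25) = 34; x(26) = 20; x(27) = 4; x(28) = 52; x(29) = 24; x(30) = 50.
Since x(30) = x(2) = 50, the sequence is eventually periodic: after a pre-period of length 1 it cycles with period 28.
For i ≥ 2, x(i) depends only on (i - 2) mod 28. (655 - 2) mod 28 = 9, so x(655) = x(11) = 56.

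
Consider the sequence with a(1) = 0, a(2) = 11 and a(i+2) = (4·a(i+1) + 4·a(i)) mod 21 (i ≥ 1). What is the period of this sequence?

a(1) = 0, a(2) = 11, a(3) = 2, a(4) = 10, a(5) = 6, a(6) = 1, a(7) = 7, a(8) = 11, a(9) = 9, a(10) = 17, a(11) = 20, a(12) = 1, a(13) = 0, a(14) = 4, a(15) = 16, a(16) = 17, a(17) = 6, a(18) = 8, a(19) = 14, a(20) = 4, a(21) = 9, a(22) = 10, a(23) = 13, a(24) = 8, a(25) = 0, a(26) = 11.
The sequence repeats with period 24.

24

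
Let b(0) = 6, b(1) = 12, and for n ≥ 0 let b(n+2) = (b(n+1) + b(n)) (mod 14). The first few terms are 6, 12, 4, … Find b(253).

6

Computing terms: b(0) = 6; b(1) = 12; b(2) = 4; b(3) = 2; b(4) = 6; b(5) = 8; b(6) = 0; b(7) = 8; b(8) = 8; b(9) = 2; b(10) = 10; b(11) = 12; b(12) = 8; b(13) = 6; b(14) = 0; b(15) = 6; b(16) = 6; b(17) = 12.
The sequence repeats with period 16.
(253 - 0) mod 16 = 13, so b(253) = b(13) = 6.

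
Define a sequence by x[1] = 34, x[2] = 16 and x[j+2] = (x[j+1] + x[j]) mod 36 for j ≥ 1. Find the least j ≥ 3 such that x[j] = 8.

We have x[1] = 34, x[2] = 16, x[3] = 14, x[4] = 30, x[5] = 8, x[6] = 2, x[7] = 10, x[8] = 12, x[9] = 22, x[10] = 34, x[11] = 20, x[12] = 18, x[13] = 2, x[14] = 20, x[15] = 22, x[16] = 6, x[17] = 28, x[18] = 34, x[19] = 26, x[20] = 24, x[21] = 14, x[22] = 2, x[23] = 16, x[24] = 18, x[25] = 34, x[26] = 16.
Since (x[25], x[26]) = (x[1], x[2]) = (34, 16) (two consecutive terms determine the rest), the sequence is periodic with period 24.
The value 8 first appears (with j ≥ 3) at x[5].

5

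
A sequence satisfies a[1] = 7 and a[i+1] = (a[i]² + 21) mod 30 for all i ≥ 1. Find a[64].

22

We have a[1] = 7; a[2] = 10; a[3] = 1; a[4] = 22; a[5] = 25; a[6] = 16; a[7] = 7.
The sequence repeats with period 6.
So a[64] = a[1 + ((64-1) mod 6)] = a[4] = 22.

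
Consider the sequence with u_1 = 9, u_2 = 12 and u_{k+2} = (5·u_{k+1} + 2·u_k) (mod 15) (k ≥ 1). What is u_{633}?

9

Computing terms: u_1 = 9; u_2 = 12; u_3 = 3; u_4 = 9; u_5 = 6; u_6 = 3; u_7 = 12; u_8 = 6; u_9 = 9; u_{10} = 12.
The sequence repeats with period 8.
(633 - 1) mod 8 = 0, so u_{633} = u_1 = 9.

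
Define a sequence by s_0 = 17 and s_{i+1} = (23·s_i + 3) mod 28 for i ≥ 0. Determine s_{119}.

14

s_0 = 17; s_1 = 2; s_2 = 21; s_3 = 10; s_4 = 9; s_5 = 14; s_6 = 17.
Since s_6 = s_0 = 17, the sequence is periodic with period 6.
(119 - 0) mod 6 = 5, so s_{119} = s_5 = 14.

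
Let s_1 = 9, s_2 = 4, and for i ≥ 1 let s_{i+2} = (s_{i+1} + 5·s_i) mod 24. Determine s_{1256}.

4

Listing terms: s_1 = 9; s_2 = 4; s_3 = 1; s_4 = 21; s_5 = 2; s_6 = 11; s_7 = 21; s_8 = 4; s_9 = 13; s_{10} = 9; s_{11} = 2; s_{12} = 23; s_{13} = 9; s_{14} = 4.
The sequence repeats with period 12.
So s_{1256} = s_{1 + ((1256-1) mod 12)} = s_8 = 4.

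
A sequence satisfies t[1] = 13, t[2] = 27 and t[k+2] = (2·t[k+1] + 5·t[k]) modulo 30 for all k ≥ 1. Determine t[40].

We have t[1] = 13,  t[2] = 27,  t[3] = 29,  t[4] = 13,  t[5] = 21,  t[6] = 17,  t[7] = 19,  t[8] = 3,  t[9] = 11,  t[10] = 7,  t[11] = 9,  t[12] = 23,  t[13] = 1,  t[14] = 27,  t[15] = 29.
Since (t[14], t[15]) = (t[2], t[3]) = (27, 29) (two consecutive terms determine the rest), the sequence is eventually periodic: after a pre-period of length 1 it cycles with period 12.
For k ≥ 2, t[k] depends only on (k - 2) mod 12. (40 - 2) mod 12 = 2, so t[40] = t[4] = 13.

13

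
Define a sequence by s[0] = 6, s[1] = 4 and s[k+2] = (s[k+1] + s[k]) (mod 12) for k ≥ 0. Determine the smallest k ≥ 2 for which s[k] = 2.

Listing terms: s[0] = 6; s[1] = 4; s[2] = 10; s[3] = 2; s[4] = 0; s[5] = 2; s[6] = 2; s[7] = 4; s[8] = 6; s[9] = 10; s[10] = 4; s[11] = 2; s[12] = 6; s[13] = 8; s[14] = 2; s[15] = 10; s[16] = 0; s[17] = 10; s[18] = 10; s[19] = 8; s[20] = 6; s[21] = 2; s[22] = 8; s[23] = 10; s[24] = 6; s[25] = 4.
Since (s[24], s[25]) = (s[0], s[1]) = (6, 4) (two consecutive terms determine the rest), the sequence is periodic with period 24.
The value 2 first appears (with k ≥ 2) at s[3].

3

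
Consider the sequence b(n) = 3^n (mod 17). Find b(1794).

Computing terms: b(1) = 3,  b(2) = 9,  b(3) = 10,  b(4) = 13,  b(5) = 5,  b(6) = 15,  b(7) = 11,  b(8) = 16,  b(9) = 14,  b(10) = 8,  b(11) = 7,  b(12) = 4,  b(13) = 12,  b(14) = 2,  b(15) = 6,  b(16) = 1,  b(17) = 3.
The sequence repeats with period 16.
So b(1794) = b(1 + ((1794-1) mod 16)) = b(2) = 9.

9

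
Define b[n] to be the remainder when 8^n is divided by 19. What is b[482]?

7

Listing terms: b[0] = 1,  b[1] = 8,  b[2] = 7,  b[3] = 18,  b[4] = 11,  b[5] = 12,  b[6] = 1.
The sequence repeats with period 6.
So b[482] = b[0 + ((482-0) mod 6)] = b[2] = 7.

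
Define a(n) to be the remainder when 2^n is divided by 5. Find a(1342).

4

We have a(1) = 2, a(2) = 4, a(3) = 3, a(4) = 1, a(5) = 2.
Since a(5) = a(1) = 2, the sequence is periodic with period 4.
So a(1342) = a(1 + ((1342-1) mod 4)) = a(2) = 4.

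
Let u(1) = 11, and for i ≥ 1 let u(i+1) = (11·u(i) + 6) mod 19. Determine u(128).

Computing terms: u(1) = 11,  u(2) = 13,  u(3) = 16,  u(4) = 11.
The sequence repeats with period 3.
(128 - 1) mod 3 = 1, so u(128) = u(2) = 13.

13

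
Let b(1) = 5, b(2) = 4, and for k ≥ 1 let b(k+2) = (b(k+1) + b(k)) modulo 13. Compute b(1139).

4

Listing terms: b(1) = 5; b(2) = 4; b(3) = 9; b(4) = 0; b(5) = 9; b(6) = 9; b(7) = 5; b(8) = 1; b(9) = 6; b(10) = 7; b(11) = 0; b(12) = 7; b(13) = 7; b(14) = 1; b(15) = 8; b(16) = 9; b(17) = 4; b(18) = 0; b(19) = 4; b(20) = 4; b(21) = 8; b(22) = 12; b(23) = 7; b(24) = 6; b(25) = 0; b(26) = 6; b(27) = 6; b(28) = 12; b(29) = 5; b(30) = 4.
Since (b(29), b(30)) = (b(1), b(2)) = (5, 4) (two consecutive terms determine the rest), the sequence is periodic with period 28.
(1139 - 1) mod 28 = 18, so b(1139) = b(19) = 4.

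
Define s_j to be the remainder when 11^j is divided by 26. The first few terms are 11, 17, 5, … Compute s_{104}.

9

We have s_1 = 11, s_2 = 17, s_3 = 5, s_4 = 3, s_5 = 7, s_6 = 25, s_7 = 15, s_8 = 9, s_9 = 21, s_{10} = 23, s_{11} = 19, s_{12} = 1, s_{13} = 11.
Since s_{13} = s_1 = 11, the sequence is periodic with period 12.
(104 - 1) mod 12 = 7, so s_{104} = s_8 = 9.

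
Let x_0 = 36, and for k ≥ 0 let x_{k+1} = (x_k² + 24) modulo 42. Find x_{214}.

24

Listing terms: x_0 = 36,  x_1 = 18,  x_2 = 12,  x_3 = 0,  x_4 = 24,  x_5 = 12.
Since x_5 = x_2 = 12, the sequence is eventually periodic: after a pre-period of length 2 it cycles with period 3.
For k ≥ 2, x_k depends only on (k - 2) mod 3. (214 - 2) mod 3 = 2, so x_{214} = x_4 = 24.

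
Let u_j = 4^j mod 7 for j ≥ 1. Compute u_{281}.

2

We have u_1 = 4; u_2 = 2; u_3 = 1; u_4 = 4.
Since u_4 = u_1 = 4, the sequence is periodic with period 3.
So u_{281} = u_{1 + ((281-1) mod 3)} = u_2 = 2.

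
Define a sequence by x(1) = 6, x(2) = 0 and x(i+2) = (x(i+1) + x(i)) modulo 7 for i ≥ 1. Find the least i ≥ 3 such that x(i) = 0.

Computing terms: x(1) = 6,  x(2) = 0,  x(3) = 6,  x(4) = 6,  x(5) = 5,  x(6) = 4,  x(7) = 2,  x(8) = 6,  x(9) = 1,  x(10) = 0,  x(11) = 1,  x(12) = 1,  x(13) = 2,  x(14) = 3,  x(15) = 5,  x(16) = 1,  x(17) = 6,  x(18) = 0.
Since (x(17), x(18)) = (x(1), x(2)) = (6, 0) (two consecutive terms determine the rest), the sequence is periodic with period 16.
The value 0 first appears (with i ≥ 3) at x(10).

10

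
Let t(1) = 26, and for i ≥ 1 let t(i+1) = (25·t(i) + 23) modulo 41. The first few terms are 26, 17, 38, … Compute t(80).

t(1) = 26, t(2) = 17, t(3) = 38, t(4) = 30, t(5) = 35, t(6) = 37, t(7) = 5, t(8) = 25, t(9) = 33, t(10) = 28, t(11) = 26.
Since t(11) = t(1) = 26, the sequence is periodic with period 10.
(80 - 1) mod 10 = 9, so t(80) = t(10) = 28.

28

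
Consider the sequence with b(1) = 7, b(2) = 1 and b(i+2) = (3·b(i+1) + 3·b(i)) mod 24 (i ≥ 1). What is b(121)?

Computing terms: b(1) = 7,  b(2) = 1,  b(3) = 0,  b(4) = 3,  b(5) = 9,  b(6) = 12,  b(7) = 15,  b(8) = 9,  b(9) = 0,  b(10) = 3.
Since (b(9), b(10)) = (b(3), b(4)) = (0, 3) (two consecutive terms determine the rest), the sequence is eventually periodic: after a pre-period of length 2 it cycles with period 6.
For i ≥ 3, b(i) depends only on (i - 3) mod 6. (121 - 3) mod 6 = 4, so b(121) = b(7) = 15.

15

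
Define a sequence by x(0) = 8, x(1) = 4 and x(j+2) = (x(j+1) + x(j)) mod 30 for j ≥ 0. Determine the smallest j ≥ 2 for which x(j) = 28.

4

Computing terms: x(0) = 8, x(1) = 4, x(2) = 12, x(3) = 16, x(4) = 28, x(5) = 14, x(6) = 12, x(7) = 26, x(8) = 8, x(9) = 4.
The sequence repeats with period 8.
The value 28 first appears (with j ≥ 2) at x(4).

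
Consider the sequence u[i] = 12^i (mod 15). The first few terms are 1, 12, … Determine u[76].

u[0] = 1,  u[1] = 12,  u[2] = 9,  u[3] = 3,  u[4] = 6,  u[5] = 12.
Since u[5] = u[1] = 12, the sequence is eventually periodic: after a pre-period of length 1 it cycles with period 4.
For i ≥ 1, u[i] depends only on (i - 1) mod 4. (76 - 1) mod 4 = 3, so u[76] = u[4] = 6.

6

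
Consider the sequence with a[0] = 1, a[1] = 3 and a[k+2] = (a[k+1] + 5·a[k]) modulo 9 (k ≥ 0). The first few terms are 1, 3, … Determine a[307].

Listing terms: a[0] = 1,  a[1] = 3,  a[2] = 8,  a[3] = 5,  a[4] = 0,  a[5] = 7,  a[6] = 7,  a[7] = 6,  a[8] = 5,  a[9] = 8,  a[10] = 6,  a[11] = 1,  a[12] = 4,  a[13] = 0,  a[14] = 2,  a[15] = 2,  a[16] = 3,  a[17] = 4,  a[18] = 1,  a[19] = 3.
The sequence repeats with period 18.
So a[307] = a[0 + ((307-0) mod 18)] = a[1] = 3.

3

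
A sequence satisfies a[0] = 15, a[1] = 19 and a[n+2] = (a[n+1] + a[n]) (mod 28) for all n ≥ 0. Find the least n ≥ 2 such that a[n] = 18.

14

a[0] = 15; a[1] = 19; a[2] = 6; a[3] = 25; a[4] = 3; a[5] = 0; a[6] = 3; a[7] = 3; a[8] = 6; a[9] = 9; a[10] = 15; a[11] = 24; a[12] = 11; a[13] = 7; a[14] = 18; a[15] = 25; a[16] = 15; a[17] = 12; a[18] = 27; a[19] = 11; a[20] = 10; a[21] = 21; a[22] = 3; a[23] = 24; a[24] = 27; a[25] = 23; a[26] = 22; a[27] = 17; a[28] = 11; a[29] = 0; a[30] = 11; a[31] = 11; a[32] = 22; a[33] = 5; a[34] = 27; a[35] = 4; a[36] = 3; a[37] = 7; a[38] = 10; a[39] = 17; a[40] = 27; a[41] = 16; a[42] = 15; a[43] = 3; a[44] = 18; a[45] = 21; a[46] = 11; a[47] = 4; a[48] = 15; a[49] = 19.
Since (a[48], a[49]) = (a[0], a[1]) = (15, 19) (two consecutive terms determine the rest), the sequence is periodic with period 48.
The value 18 first appears (with n ≥ 2) at a[14].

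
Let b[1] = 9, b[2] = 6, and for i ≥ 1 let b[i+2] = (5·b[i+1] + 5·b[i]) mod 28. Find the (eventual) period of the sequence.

Listing terms: b[1] = 9, b[2] = 6, b[3] = 19, b[4] = 13, b[5] = 20, b[6] = 25, b[7] = 1, b[8] = 18, b[9] = 11, b[10] = 5, b[11] = 24, b[12] = 5, b[13] = 5, b[14] = 22, b[15] = 23, b[16] = 1, b[17] = 8, b[18] = 17, b[19] = 13, b[20] = 10, b[21] = 3, b[22] = 9, b[23] = 4, b[24] = 9, b[25] = 9, b[26] = 6.
The sequence repeats with period 24.

24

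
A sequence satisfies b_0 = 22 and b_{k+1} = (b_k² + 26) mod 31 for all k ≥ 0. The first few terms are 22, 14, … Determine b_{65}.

Listing terms: b_0 = 22,  b_1 = 14,  b_2 = 5,  b_3 = 20,  b_4 = 23,  b_5 = 28,  b_6 = 4,  b_7 = 11,  b_8 = 23.
Since b_8 = b_4 = 23, the sequence is eventually periodic: after a pre-period of length 4 it cycles with period 4.
For k ≥ 4, b_k depends only on (k - 4) mod 4. (65 - 4) mod 4 = 1, so b_{65} = b_5 = 28.

28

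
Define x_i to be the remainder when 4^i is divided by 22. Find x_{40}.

Listing terms: x_1 = 4, x_2 = 16, x_3 = 20, x_4 = 14, x_5 = 12, x_6 = 4.
Since x_6 = x_1 = 4, the sequence is periodic with period 5.
So x_{40} = x_{1 + ((40-1) mod 5)} = x_5 = 12.

12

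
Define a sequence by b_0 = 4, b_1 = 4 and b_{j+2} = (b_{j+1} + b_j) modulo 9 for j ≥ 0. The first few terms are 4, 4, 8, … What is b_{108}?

Computing terms: b_0 = 4,  b_1 = 4,  b_2 = 8,  b_3 = 3,  b_4 = 2,  b_5 = 5,  b_6 = 7,  b_7 = 3,  b_8 = 1,  b_9 = 4,  b_{10} = 5,  b_{11} = 0,  b_{12} = 5,  b_{13} = 5,  b_{14} = 1,  b_{15} = 6,  b_{16} = 7,  b_{17} = 4,  b_{18} = 2,  b_{19} = 6,  b_{20} = 8,  b_{21} = 5,  b_{22} = 4,  b_{23} = 0,  b_{24} = 4,  b_{25} = 4.
Since (b_{24}, b_{25}) = (b_0, b_1) = (4, 4) (two consecutive terms determine the rest), the sequence is periodic with period 24.
(108 - 0) mod 24 = 12, so b_{108} = b_{12} = 5.

5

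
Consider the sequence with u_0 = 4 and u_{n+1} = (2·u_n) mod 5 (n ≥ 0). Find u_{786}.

1

Listing terms: u_0 = 4; u_1 = 3; u_2 = 1; u_3 = 2; u_4 = 4.
Since u_4 = u_0 = 4, the sequence is periodic with period 4.
So u_{786} = u_{0 + ((786-0) mod 4)} = u_2 = 1.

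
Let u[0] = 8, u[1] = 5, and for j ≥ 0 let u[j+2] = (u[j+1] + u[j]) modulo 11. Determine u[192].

2

Computing terms: u[0] = 8,  u[1] = 5,  u[2] = 2,  u[3] = 7,  u[4] = 9,  u[5] = 5,  u[6] = 3,  u[7] = 8,  u[8] = 0,  u[9] = 8,  u[10] = 8,  u[11] = 5.
Since (u[10], u[11]) = (u[0], u[1]) = (8, 5) (two consecutive terms determine the rest), the sequence is periodic with period 10.
(192 - 0) mod 10 = 2, so u[192] = u[2] = 2.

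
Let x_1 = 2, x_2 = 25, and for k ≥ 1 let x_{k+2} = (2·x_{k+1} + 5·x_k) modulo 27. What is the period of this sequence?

Computing terms: x_1 = 2, x_2 = 25, x_3 = 6, x_4 = 2, x_5 = 7, x_6 = 24, x_7 = 2, x_8 = 16, x_9 = 15, x_{10} = 2, x_{11} = 25.
The sequence repeats with period 9.

9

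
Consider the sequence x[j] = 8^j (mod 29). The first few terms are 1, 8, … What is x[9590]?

x[0] = 1; x[1] = 8; x[2] = 6; x[3] = 19; x[4] = 7; x[5] = 27; x[6] = 13; x[7] = 17; x[8] = 20; x[9] = 15; x[10] = 4; x[11] = 3; x[12] = 24; x[13] = 18; x[14] = 28; x[15] = 21; x[16] = 23; x[17] = 10; x[18] = 22; x[19] = 2; x[20] = 16; x[21] = 12; x[22] = 9; x[23] = 14; x[24] = 25; x[25] = 26; x[26] = 5; x[27] = 11; x[28] = 1.
Since x[28] = x[0] = 1, the sequence is periodic with period 28.
So x[9590] = x[0 + ((9590-0) mod 28)] = x[14] = 28.

28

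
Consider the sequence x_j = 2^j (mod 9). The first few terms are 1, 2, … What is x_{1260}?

1

Listing terms: x_0 = 1,  x_1 = 2,  x_2 = 4,  x_3 = 8,  x_4 = 7,  x_5 = 5,  x_6 = 1.
The sequence repeats with period 6.
So x_{1260} = x_{0 + ((1260-0) mod 6)} = x_0 = 1.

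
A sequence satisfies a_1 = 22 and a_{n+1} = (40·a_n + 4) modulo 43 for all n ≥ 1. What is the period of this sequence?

a_1 = 22,  a_2 = 24,  a_3 = 18,  a_4 = 36,  a_5 = 25,  a_6 = 15,  a_7 = 2,  a_8 = 41,  a_9 = 10,  a_{10} = 17,  a_{11} = 39,  a_{12} = 16,  a_{13} = 42,  a_{14} = 7,  a_{15} = 26,  a_{16} = 12,  a_{17} = 11,  a_{18} = 14,  a_{19} = 5,  a_{20} = 32,  a_{21} = 37,  a_{22} = 22.
The sequence repeats with period 21.

21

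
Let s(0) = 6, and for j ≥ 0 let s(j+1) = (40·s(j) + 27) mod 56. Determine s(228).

Listing terms: s(0) = 6, s(1) = 43, s(2) = 11, s(3) = 19, s(4) = 3, s(5) = 35, s(6) = 27, s(7) = 43.
Since s(7) = s(1) = 43, the sequence is eventually periodic: after a pre-period of length 1 it cycles with period 6.
For j ≥ 1, s(j) depends only on (j - 1) mod 6. (228 - 1) mod 6 = 5, so s(228) = s(6) = 27.

27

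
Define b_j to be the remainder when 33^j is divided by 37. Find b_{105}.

26

We have b_1 = 33; b_2 = 16; b_3 = 10; b_4 = 34; b_5 = 12; b_6 = 26; b_7 = 7; b_8 = 9; b_9 = 1; b_{10} = 33.
Since b_{10} = b_1 = 33, the sequence is periodic with period 9.
(105 - 1) mod 9 = 5, so b_{105} = b_6 = 26.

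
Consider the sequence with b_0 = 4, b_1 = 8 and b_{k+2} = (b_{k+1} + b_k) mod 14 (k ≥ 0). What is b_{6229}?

Computing terms: b_0 = 4, b_1 = 8, b_2 = 12, b_3 = 6, b_4 = 4, b_5 = 10, b_6 = 0, b_7 = 10, b_8 = 10, b_9 = 6, b_{10} = 2, b_{11} = 8, b_{12} = 10, b_{13} = 4, b_{14} = 0, b_{15} = 4, b_{16} = 4, b_{17} = 8.
Since (b_{16}, b_{17}) = (b_0, b_1) = (4, 8) (two consecutive terms determine the rest), the sequence is periodic with period 16.
So b_{6229} = b_{0 + ((6229-0) mod 16)} = b_5 = 10.

10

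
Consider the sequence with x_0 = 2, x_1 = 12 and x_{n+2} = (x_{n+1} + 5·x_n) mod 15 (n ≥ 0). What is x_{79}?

12

Computing terms: x_0 = 2,  x_1 = 12,  x_2 = 7,  x_3 = 7,  x_4 = 12,  x_5 = 2,  x_6 = 2,  x_7 = 12.
The sequence repeats with period 6.
(79 - 0) mod 6 = 1, so x_{79} = x_1 = 12.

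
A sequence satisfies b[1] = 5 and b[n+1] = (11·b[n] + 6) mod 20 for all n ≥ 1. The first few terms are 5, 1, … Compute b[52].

1

We have b[1] = 5,  b[2] = 1,  b[3] = 17,  b[4] = 13,  b[5] = 9,  b[6] = 5.
The sequence repeats with period 5.
(52 - 1) mod 5 = 1, so b[52] = b[2] = 1.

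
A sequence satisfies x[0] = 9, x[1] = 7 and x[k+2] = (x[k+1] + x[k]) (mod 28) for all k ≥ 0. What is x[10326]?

x[0] = 9; x[1] = 7; x[2] = 16; x[3] = 23; x[4] = 11; x[5] = 6; x[6] = 17; x[7] = 23; x[8] = 12; x[9] = 7; x[10] = 19; x[11] = 26; x[12] = 17; x[13] = 15; x[14] = 4; x[15] = 19; x[16] = 23; x[17] = 14; x[18] = 9; x[19] = 23; x[20] = 4; x[21] = 27; x[22] = 3; x[23] = 2; x[24] = 5; x[25] = 7; x[26] = 12; x[27] = 19; x[28] = 3; x[29] = 22; x[30] = 25; x[31] = 19; x[32] = 16; x[33] = 7; x[34] = 23; x[35] = 2; x[36] = 25; x[37] = 27; x[38] = 24; x[39] = 23; x[40] = 19; x[41] = 14; x[42] = 5; x[43] = 19; x[44] = 24; x[45] = 15; x[46] = 11; x[47] = 26; x[48] = 9; x[49] = 7.
The sequence repeats with period 48.
So x[10326] = x[0 + ((10326-0) mod 48)] = x[6] = 17.

17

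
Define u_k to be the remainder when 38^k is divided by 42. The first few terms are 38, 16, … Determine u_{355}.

38

Listing terms: u_1 = 38; u_2 = 16; u_3 = 20; u_4 = 4; u_5 = 26; u_6 = 22; u_7 = 38.
Since u_7 = u_1 = 38, the sequence is periodic with period 6.
So u_{355} = u_{1 + ((355-1) mod 6)} = u_1 = 38.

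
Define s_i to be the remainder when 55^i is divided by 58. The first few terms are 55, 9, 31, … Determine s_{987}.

s_1 = 55; s_2 = 9; s_3 = 31; s_4 = 23; s_5 = 47; s_6 = 33; s_7 = 17; s_8 = 7; s_9 = 37; s_{10} = 5; s_{11} = 43; s_{12} = 45; s_{13} = 39; s_{14} = 57; s_{15} = 3; s_{16} = 49; s_{17} = 27; s_{18} = 35; s_{19} = 11; s_{20} = 25; s_{21} = 41; s_{22} = 51; s_{23} = 21; s_{24} = 53; s_{25} = 15; s_{26} = 13; s_{27} = 19; s_{28} = 1; s_{29} = 55.
Since s_{29} = s_1 = 55, the sequence is periodic with period 28.
So s_{987} = s_{1 + ((987-1) mod 28)} = s_7 = 17.

17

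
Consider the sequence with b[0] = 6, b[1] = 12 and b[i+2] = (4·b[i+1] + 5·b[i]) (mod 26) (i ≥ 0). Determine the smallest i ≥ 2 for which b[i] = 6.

4

Computing terms: b[0] = 6,  b[1] = 12,  b[2] = 0,  b[3] = 8,  b[4] = 6,  b[5] = 12.
The sequence repeats with period 4.
The value 6 next appears (with i ≥ 2) at b[4].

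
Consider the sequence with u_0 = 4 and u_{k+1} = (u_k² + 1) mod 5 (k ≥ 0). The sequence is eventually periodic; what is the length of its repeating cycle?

Listing terms: u_0 = 4,  u_1 = 2,  u_2 = 0,  u_3 = 1,  u_4 = 2.
Since u_4 = u_1 = 2, the sequence is eventually periodic: after a pre-period of length 1 it cycles with period 3.

3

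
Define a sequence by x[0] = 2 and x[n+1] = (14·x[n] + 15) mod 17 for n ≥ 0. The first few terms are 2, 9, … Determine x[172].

1

x[0] = 2, x[1] = 9, x[2] = 5, x[3] = 0, x[4] = 15, x[5] = 4, x[6] = 3, x[7] = 6, x[8] = 14, x[9] = 7, x[10] = 11, x[11] = 16, x[12] = 1, x[13] = 12, x[14] = 13, x[15] = 10, x[16] = 2.
The sequence repeats with period 16.
(172 - 0) mod 16 = 12, so x[172] = x[12] = 1.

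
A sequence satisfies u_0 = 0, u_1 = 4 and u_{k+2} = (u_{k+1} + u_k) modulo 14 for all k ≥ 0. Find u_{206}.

10

u_0 = 0; u_1 = 4; u_2 = 4; u_3 = 8; u_4 = 12; u_5 = 6; u_6 = 4; u_7 = 10; u_8 = 0; u_9 = 10; u_{10} = 10; u_{11} = 6; u_{12} = 2; u_{13} = 8; u_{14} = 10; u_{15} = 4; u_{16} = 0; u_{17} = 4.
The sequence repeats with period 16.
(206 - 0) mod 16 = 14, so u_{206} = u_{14} = 10.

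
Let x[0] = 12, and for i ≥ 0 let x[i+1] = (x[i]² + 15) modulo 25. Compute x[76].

Computing terms: x[0] = 12; x[1] = 9; x[2] = 21; x[3] = 6; x[4] = 1; x[5] = 16; x[6] = 21.
Since x[6] = x[2] = 21, the sequence is eventually periodic: after a pre-period of length 2 it cycles with period 4.
For i ≥ 2, x[i] depends only on (i - 2) mod 4. (76 - 2) mod 4 = 2, so x[76] = x[4] = 1.

1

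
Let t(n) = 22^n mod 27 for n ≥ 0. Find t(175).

Listing terms: t(0) = 1,  t(1) = 22,  t(2) = 25,  t(3) = 10,  t(4) = 4,  t(5) = 7,  t(6) = 19,  t(7) = 13,  t(8) = 16,  t(9) = 1.
Since t(9) = t(0) = 1, the sequence is periodic with period 9.
(175 - 0) mod 9 = 4, so t(175) = t(4) = 4.

4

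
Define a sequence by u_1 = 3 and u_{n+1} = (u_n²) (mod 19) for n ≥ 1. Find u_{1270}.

Computing terms: u_1 = 3,  u_2 = 9,  u_3 = 5,  u_4 = 6,  u_5 = 17,  u_6 = 4,  u_7 = 16,  u_8 = 9.
Since u_8 = u_2 = 9, the sequence is eventually periodic: after a pre-period of length 1 it cycles with period 6.
For n ≥ 2, u_n depends only on (n - 2) mod 6. (1270 - 2) mod 6 = 2, so u_{1270} = u_4 = 6.

6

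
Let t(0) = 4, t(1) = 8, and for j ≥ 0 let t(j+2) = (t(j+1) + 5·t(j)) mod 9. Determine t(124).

t(0) = 4, t(1) = 8, t(2) = 1, t(3) = 5, t(4) = 1, t(5) = 8, t(6) = 4, t(7) = 8.
The sequence repeats with period 6.
So t(124) = t(0 + ((124-0) mod 6)) = t(4) = 1.

1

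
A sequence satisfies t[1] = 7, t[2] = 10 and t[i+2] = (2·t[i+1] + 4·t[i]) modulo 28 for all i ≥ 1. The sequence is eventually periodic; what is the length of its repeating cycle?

48

Listing terms: t[1] = 7; t[2] = 10; t[3] = 20; t[4] = 24; t[5] = 16; t[6] = 16; t[7] = 12; t[8] = 4; t[9] = 0; t[10] = 16; t[11] = 4; t[12] = 16; t[13] = 20; t[14] = 20; t[15] = 8; t[16] = 12; t[17] = 0; t[18] = 20; t[19] = 12; t[20] = 20; t[21] = 4; t[22] = 4; t[23] = 24; t[24] = 8; t[25] = 0; t[26] = 4; t[27] = 8; t[28] = 4; t[29] = 12; t[30] = 12; t[31] = 16; t[32] = 24; t[33] = 0; t[34] = 12; t[35] = 24; t[36] = 12; t[37] = 8; t[38] = 8; t[39] = 20; t[40] = 16; t[41] = 0; t[42] = 8; t[43] = 16; t[44] = 8; t[45] = 24; t[46] = 24; t[47] = 4; t[48] = 20; t[49] = 0; t[50] = 24; t[51] = 20; t[52] = 24.
Since (t[51], t[52]) = (t[3], t[4]) = (20, 24) (two consecutive terms determine the rest), the sequence is eventually periodic: after a pre-period of length 2 it cycles with period 48.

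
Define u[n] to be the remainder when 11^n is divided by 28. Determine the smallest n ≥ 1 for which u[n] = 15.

Listing terms: u[0] = 1,  u[1] = 11,  u[2] = 9,  u[3] = 15,  u[4] = 25,  u[5] = 23,  u[6] = 1.
The sequence repeats with period 6.
The value 15 first appears (with n ≥ 1) at u[3].

3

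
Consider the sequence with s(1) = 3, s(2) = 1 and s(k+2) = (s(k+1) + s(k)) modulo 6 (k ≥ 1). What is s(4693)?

Computing terms: s(1) = 3,  s(2) = 1,  s(3) = 4,  s(4) = 5,  s(5) = 3,  s(6) = 2,  s(7) = 5,  s(8) = 1,  s(9) = 0,  s(10) = 1,  s(11) = 1,  s(12) = 2,  s(13) = 3,  s(14) = 5,  s(15) = 2,  s(16) = 1,  s(17) = 3,  s(18) = 4,  s(19) = 1,  s(20) = 5,  s(21) = 0,  s(22) = 5,  s(23) = 5,  s(24) = 4,  s(25) = 3,  s(26) = 1.
Since (s(25), s(26)) = (s(1), s(2)) = (3, 1) (two consecutive terms determine the rest), the sequence is periodic with period 24.
So s(4693) = s(1 + ((4693-1) mod 24)) = s(13) = 3.

3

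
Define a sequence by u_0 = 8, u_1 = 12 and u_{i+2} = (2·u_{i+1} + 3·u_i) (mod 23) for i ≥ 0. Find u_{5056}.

We have u_0 = 8,  u_1 = 12,  u_2 = 2,  u_3 = 17,  u_4 = 17,  u_5 = 16,  u_6 = 14,  u_7 = 7,  u_8 = 10,  u_9 = 18,  u_{10} = 20,  u_{11} = 2,  u_{12} = 18,  u_{13} = 19,  u_{14} = 0,  u_{15} = 11,  u_{16} = 22,  u_{17} = 8,  u_{18} = 13,  u_{19} = 4,  u_{20} = 1,  u_{21} = 14,  u_{22} = 8,  u_{23} = 12.
Since (u_{22}, u_{23}) = (u_0, u_1) = (8, 12) (two consecutive terms determine the rest), the sequence is periodic with period 22.
(5056 - 0) mod 22 = 18, so u_{5056} = u_{18} = 13.

13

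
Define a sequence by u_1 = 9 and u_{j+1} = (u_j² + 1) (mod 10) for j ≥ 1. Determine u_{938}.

Listing terms: u_1 = 9; u_2 = 2; u_3 = 5; u_4 = 6; u_5 = 7; u_6 = 0; u_7 = 1; u_8 = 2.
Since u_8 = u_2 = 2, the sequence is eventually periodic: after a pre-period of length 1 it cycles with period 6.
For j ≥ 2, u_j depends only on (j - 2) mod 6. (938 - 2) mod 6 = 0, so u_{938} = u_2 = 2.

2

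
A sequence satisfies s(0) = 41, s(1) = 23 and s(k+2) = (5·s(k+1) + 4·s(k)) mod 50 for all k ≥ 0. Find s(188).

We have s(0) = 41; s(1) = 23; s(2) = 29; s(3) = 37; s(4) = 1; s(5) = 3; s(6) = 19; s(7) = 7; s(8) = 11; s(9) = 33; s(10) = 9; s(11) = 27; s(12) = 21; s(13) = 13; s(14) = 49; s(15) = 47; s(16) = 31; s(17) = 43; s(18) = 39; s(19) = 17; s(20) = 41; s(21) = 23.
Since (s(20), s(21)) = (s(0), s(1)) = (41, 23) (two consecutive terms determine the rest), the sequence is periodic with period 20.
So s(188) = s(0 + ((188-0) mod 20)) = s(8) = 11.

11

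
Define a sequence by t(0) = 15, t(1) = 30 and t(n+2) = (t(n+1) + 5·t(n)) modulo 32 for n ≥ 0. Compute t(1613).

Computing terms: t(0) = 15, t(1) = 30, t(2) = 9, t(3) = 31, t(4) = 12, t(5) = 7, t(6) = 3, t(7) = 6, t(8) = 21, t(9) = 19, t(10) = 28, t(11) = 27, t(12) = 7, t(13) = 14, t(14) = 17, t(15) = 23, t(16) = 12, t(17) = 31, t(18) = 27, t(19) = 22, t(20) = 29, t(21) = 11, t(22) = 28, t(23) = 19, t(24) = 31, t(25) = 30, t(26) = 25, t(27) = 15, t(28) = 12, t(29) = 23, t(30) = 19, t(31) = 6, t(32) = 5, t(33) = 3, t(34) = 28, t(35) = 11, t(36) = 23, t(37) = 14, t(38) = 1, t(39) = 7, t(40) = 12, t(41) = 15, t(42) = 11, t(43) = 22, t(44) = 13, t(45) = 27, t(46) = 28, t(47) = 3, t(48) = 15, t(49) = 30.
The sequence repeats with period 48.
(1613 - 0) mod 48 = 29, so t(1613) = t(29) = 23.

23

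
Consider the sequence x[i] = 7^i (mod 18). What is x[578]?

13

Computing terms: x[0] = 1, x[1] = 7, x[2] = 13, x[3] = 1.
The sequence repeats with period 3.
So x[578] = x[0 + ((578-0) mod 3)] = x[2] = 13.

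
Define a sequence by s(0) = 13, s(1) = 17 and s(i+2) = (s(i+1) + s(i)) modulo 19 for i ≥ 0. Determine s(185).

Computing terms: s(0) = 13, s(1) = 17, s(2) = 11, s(3) = 9, s(4) = 1, s(5) = 10, s(6) = 11, s(7) = 2, s(8) = 13, s(9) = 15, s(10) = 9, s(11) = 5, s(12) = 14, s(13) = 0, s(14) = 14, s(15) = 14, s(16) = 9, s(17) = 4, s(18) = 13, s(19) = 17.
The sequence repeats with period 18.
So s(185) = s(0 + ((185-0) mod 18)) = s(5) = 10.

10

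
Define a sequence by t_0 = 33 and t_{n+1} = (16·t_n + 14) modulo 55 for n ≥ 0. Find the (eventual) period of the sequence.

5

t_0 = 33; t_1 = 47; t_2 = 51; t_3 = 5; t_4 = 39; t_5 = 33.
The sequence repeats with period 5.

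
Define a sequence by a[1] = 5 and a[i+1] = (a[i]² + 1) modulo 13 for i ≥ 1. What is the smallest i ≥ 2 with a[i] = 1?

We have a[1] = 5,  a[2] = 0,  a[3] = 1,  a[4] = 2,  a[5] = 5.
The sequence repeats with period 4.
The value 1 first appears (with i ≥ 2) at a[3].

3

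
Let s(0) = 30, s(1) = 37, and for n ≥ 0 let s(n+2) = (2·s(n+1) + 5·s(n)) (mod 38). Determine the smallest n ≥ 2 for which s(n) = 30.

4

Listing terms: s(0) = 30; s(1) = 37; s(2) = 34; s(3) = 25; s(4) = 30; s(5) = 33; s(6) = 26; s(7) = 27; s(8) = 32; s(9) = 9; s(10) = 26; s(11) = 21; s(12) = 20; s(13) = 31; s(14) = 10; s(15) = 23; s(16) = 20; s(17) = 3; s(18) = 30; s(19) = 37.
Since (s(18), s(19)) = (s(0), s(1)) = (30, 37) (two consecutive terms determine the rest), the sequence is periodic with period 18.
The value 30 first appears (with n ≥ 2) at s(4).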